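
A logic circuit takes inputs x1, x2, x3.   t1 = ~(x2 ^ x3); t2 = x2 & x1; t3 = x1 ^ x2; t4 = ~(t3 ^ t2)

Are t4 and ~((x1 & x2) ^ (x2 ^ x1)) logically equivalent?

Yes

t2 = x2 & x1
t3 = x1 ^ x2
t4 = ~(t3 ^ t2) = ~((x1 ^ x2) ^ (x2 & x1))
At x1=0, x2=1, x3=0: circuit gives 0, formula gives 0.
At x1=0, x2=0, x3=0: circuit gives 1, formula gives 1.
Agrees on all 8 inputs.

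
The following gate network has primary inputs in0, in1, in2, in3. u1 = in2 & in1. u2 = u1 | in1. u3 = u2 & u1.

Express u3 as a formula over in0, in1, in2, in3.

u1 = in2 & in1
u2 = u1 | in1 = (in2 & in1) | in1
u3 = u2 & u1 = ((in2 & in1) | in1) & (in2 & in1)

((in2 & in1) | in1) & (in2 & in1)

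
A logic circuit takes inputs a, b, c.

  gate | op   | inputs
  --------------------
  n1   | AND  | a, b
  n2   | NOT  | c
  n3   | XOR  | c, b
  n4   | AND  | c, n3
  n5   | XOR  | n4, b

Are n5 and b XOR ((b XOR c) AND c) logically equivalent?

n3 = c XOR b
n4 = c AND n3 = c AND (c XOR b)
n5 = n4 XOR b = (c AND (c XOR b)) XOR b
At a=0, b=0, c=0: circuit gives 0, formula gives 0.
At a=0, b=0, c=1: circuit gives 1, formula gives 1.
Agrees on all 8 inputs.

Yes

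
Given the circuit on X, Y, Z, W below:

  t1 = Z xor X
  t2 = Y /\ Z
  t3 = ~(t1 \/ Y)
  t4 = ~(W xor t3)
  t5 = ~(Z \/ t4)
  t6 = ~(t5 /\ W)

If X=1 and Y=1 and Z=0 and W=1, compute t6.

0

t1 = 0 xor 1 = 1
t3 = ~(1 \/ 1) = 0
t4 = ~(1 xor 0) = 0
t5 = ~(0 \/ 0) = 1
t6 = ~(1 /\ 1) = 0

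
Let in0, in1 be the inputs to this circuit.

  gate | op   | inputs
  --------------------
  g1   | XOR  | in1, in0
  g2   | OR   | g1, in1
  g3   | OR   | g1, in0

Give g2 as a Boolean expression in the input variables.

(in1 XOR in0) OR in1

g1 = in1 XOR in0
g2 = g1 OR in1 = (in1 XOR in0) OR in1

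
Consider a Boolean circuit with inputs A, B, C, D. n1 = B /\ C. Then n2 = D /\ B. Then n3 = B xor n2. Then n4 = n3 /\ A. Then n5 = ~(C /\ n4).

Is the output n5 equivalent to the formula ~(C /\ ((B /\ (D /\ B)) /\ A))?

n2 = D /\ B
n3 = B xor n2 = B xor (D /\ B)
n4 = n3 /\ A = (B xor (D /\ B)) /\ A
n5 = ~(C /\ n4) = ~(C /\ ((B xor (D /\ B)) /\ A))
At A=1, B=1, C=1, D=0: circuit gives 0, formula gives 1.

No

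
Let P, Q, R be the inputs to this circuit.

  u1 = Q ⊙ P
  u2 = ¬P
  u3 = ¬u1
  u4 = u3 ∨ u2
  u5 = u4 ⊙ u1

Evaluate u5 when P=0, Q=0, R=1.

u1 = 0 ⊙ 0 = 1
u2 = ¬0 = 1
u3 = ¬1 = 0
u4 = 0 ∨ 1 = 1
u5 = 1 ⊙ 1 = 1

1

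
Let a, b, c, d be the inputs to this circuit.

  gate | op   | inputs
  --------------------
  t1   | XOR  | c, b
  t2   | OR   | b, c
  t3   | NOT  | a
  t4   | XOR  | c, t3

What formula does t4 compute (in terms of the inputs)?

t3 = NOT a
t4 = c XOR t3 = c XOR NOT a

c XOR NOT a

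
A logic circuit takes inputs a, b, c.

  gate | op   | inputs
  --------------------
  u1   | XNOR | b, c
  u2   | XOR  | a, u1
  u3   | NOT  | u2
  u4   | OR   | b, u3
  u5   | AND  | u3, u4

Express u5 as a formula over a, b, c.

NOT (a XOR (b XNOR c)) AND (b OR NOT (a XOR (b XNOR c)))

u1 = b XNOR c
u2 = a XOR u1 = a XOR (b XNOR c)
u3 = NOT u2 = NOT (a XOR (b XNOR c))
u4 = b OR u3 = b OR NOT (a XOR (b XNOR c))
u5 = u3 AND u4 = NOT (a XOR (b XNOR c)) AND (b OR NOT (a XOR (b XNOR c)))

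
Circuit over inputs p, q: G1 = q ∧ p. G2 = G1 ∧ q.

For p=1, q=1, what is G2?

G1 = 1 ∧ 1 = 1
G2 = 1 ∧ 1 = 1

1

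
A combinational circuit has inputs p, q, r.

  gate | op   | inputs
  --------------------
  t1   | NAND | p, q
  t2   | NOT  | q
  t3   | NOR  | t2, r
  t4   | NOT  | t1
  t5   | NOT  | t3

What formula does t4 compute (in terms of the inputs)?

t1 = p NAND q
t4 = NOT t1 = NOT (p NAND q)

NOT (p NAND q)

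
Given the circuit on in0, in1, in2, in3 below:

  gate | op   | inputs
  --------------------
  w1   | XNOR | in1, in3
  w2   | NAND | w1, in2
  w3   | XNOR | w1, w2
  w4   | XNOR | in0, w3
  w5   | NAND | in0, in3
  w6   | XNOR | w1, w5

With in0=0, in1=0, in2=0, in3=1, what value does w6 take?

0

w1 = 0 XNOR 1 = 0
w5 = 0 NAND 1 = 1
w6 = 0 XNOR 1 = 0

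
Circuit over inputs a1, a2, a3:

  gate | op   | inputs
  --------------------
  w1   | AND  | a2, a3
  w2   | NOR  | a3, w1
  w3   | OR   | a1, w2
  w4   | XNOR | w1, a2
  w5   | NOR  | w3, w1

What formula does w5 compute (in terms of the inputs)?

(a1 OR (a3 NOR (a2 AND a3))) NOR (a2 AND a3)

w1 = a2 AND a3
w2 = a3 NOR w1 = a3 NOR (a2 AND a3)
w3 = a1 OR w2 = a1 OR (a3 NOR (a2 AND a3))
w5 = w3 NOR w1 = (a1 OR (a3 NOR (a2 AND a3))) NOR (a2 AND a3)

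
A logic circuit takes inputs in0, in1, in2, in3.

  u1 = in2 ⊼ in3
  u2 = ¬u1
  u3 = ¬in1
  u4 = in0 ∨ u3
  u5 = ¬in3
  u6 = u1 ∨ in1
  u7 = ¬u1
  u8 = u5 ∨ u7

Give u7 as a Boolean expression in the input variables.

¬(in2 ⊼ in3)

u1 = in2 ⊼ in3
u7 = ¬u1 = ¬(in2 ⊼ in3)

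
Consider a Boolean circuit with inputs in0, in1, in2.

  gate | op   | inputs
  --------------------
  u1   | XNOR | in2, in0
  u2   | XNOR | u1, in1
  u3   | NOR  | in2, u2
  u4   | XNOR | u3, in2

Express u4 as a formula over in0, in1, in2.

(in2 NOR ((in2 XNOR in0) XNOR in1)) XNOR in2

u1 = in2 XNOR in0
u2 = u1 XNOR in1 = (in2 XNOR in0) XNOR in1
u3 = in2 NOR u2 = in2 NOR ((in2 XNOR in0) XNOR in1)
u4 = u3 XNOR in2 = (in2 NOR ((in2 XNOR in0) XNOR in1)) XNOR in2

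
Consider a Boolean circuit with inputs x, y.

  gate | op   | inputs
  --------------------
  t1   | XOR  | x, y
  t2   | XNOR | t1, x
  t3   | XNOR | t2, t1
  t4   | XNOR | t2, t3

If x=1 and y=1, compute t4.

0

t1 = 1 XOR 1 = 0
t2 = 0 XNOR 1 = 0
t3 = 0 XNOR 0 = 1
t4 = 0 XNOR 1 = 0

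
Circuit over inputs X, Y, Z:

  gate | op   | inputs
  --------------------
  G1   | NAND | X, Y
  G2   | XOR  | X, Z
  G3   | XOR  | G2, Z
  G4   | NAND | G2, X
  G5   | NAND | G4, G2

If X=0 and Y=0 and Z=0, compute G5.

1

G2 = 0 XOR 0 = 0
G4 = 0 NAND 0 = 1
G5 = 1 NAND 0 = 1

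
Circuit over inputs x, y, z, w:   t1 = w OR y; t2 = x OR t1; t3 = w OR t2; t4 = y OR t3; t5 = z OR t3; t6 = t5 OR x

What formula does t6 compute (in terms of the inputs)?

(z OR (w OR (x OR (w OR y)))) OR x

t1 = w OR y
t2 = x OR t1 = x OR (w OR y)
t3 = w OR t2 = w OR (x OR (w OR y))
t5 = z OR t3 = z OR (w OR (x OR (w OR y)))
t6 = t5 OR x = (z OR (w OR (x OR (w OR y)))) OR x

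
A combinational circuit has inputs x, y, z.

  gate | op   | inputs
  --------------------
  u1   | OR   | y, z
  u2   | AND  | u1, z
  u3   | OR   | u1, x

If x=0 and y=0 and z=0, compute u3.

u1 = 0 OR 0 = 0
u3 = 0 OR 0 = 0

0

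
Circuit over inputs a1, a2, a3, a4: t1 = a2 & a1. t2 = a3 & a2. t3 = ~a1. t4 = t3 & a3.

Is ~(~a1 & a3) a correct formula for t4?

t3 = ~a1
t4 = t3 & a3 = ~a1 & a3
At a1=0, a2=0, a3=0, a4=0: circuit gives 0, formula gives 1.

No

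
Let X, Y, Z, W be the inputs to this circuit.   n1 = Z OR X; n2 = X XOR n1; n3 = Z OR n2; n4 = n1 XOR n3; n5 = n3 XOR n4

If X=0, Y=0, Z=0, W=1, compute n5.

0

n1 = 0 OR 0 = 0
n2 = 0 XOR 0 = 0
n3 = 0 OR 0 = 0
n4 = 0 XOR 0 = 0
n5 = 0 XOR 0 = 0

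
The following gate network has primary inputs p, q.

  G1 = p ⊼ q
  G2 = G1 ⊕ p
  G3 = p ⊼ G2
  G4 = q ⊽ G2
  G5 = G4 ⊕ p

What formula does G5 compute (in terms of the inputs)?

G1 = p ⊼ q
G2 = G1 ⊕ p = (p ⊼ q) ⊕ p
G4 = q ⊽ G2 = q ⊽ ((p ⊼ q) ⊕ p)
G5 = G4 ⊕ p = (q ⊽ ((p ⊼ q) ⊕ p)) ⊕ p

(q ⊽ ((p ⊼ q) ⊕ p)) ⊕ p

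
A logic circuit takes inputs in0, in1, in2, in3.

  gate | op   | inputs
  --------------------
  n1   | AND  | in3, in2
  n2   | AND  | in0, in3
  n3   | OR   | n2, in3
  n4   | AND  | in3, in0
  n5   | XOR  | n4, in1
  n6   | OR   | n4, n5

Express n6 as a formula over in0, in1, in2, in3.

n4 = in3 AND in0
n5 = n4 XOR in1 = (in3 AND in0) XOR in1
n6 = n4 OR n5 = (in3 AND in0) OR ((in3 AND in0) XOR in1)

(in3 AND in0) OR ((in3 AND in0) XOR in1)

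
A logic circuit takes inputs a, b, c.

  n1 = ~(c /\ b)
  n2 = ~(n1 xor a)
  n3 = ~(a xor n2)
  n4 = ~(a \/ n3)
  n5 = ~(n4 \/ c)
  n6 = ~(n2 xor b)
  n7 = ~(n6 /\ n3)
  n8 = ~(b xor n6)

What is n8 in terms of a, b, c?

~(b xor (~((~((~(c /\ b)) xor a)) xor b)))

n1 = ~(c /\ b)
n2 = ~(n1 xor a) = ~((~(c /\ b)) xor a)
n6 = ~(n2 xor b) = ~((~((~(c /\ b)) xor a)) xor b)
n8 = ~(b xor n6) = ~(b xor (~((~((~(c /\ b)) xor a)) xor b)))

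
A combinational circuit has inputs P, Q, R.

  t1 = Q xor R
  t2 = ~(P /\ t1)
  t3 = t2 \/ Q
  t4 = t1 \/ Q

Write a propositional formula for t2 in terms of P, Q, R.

t1 = Q xor R
t2 = ~(P /\ t1) = ~(P /\ (Q xor R))

~(P /\ (Q xor R))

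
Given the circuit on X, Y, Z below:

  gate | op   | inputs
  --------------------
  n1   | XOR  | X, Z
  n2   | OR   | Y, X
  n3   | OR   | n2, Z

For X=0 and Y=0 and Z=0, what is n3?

0

n2 = 0 OR 0 = 0
n3 = 0 OR 0 = 0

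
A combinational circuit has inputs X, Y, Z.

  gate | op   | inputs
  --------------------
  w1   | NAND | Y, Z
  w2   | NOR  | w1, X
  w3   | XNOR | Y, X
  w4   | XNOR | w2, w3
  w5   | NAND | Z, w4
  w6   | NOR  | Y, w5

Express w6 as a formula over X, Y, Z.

w1 = Y NAND Z
w2 = w1 NOR X = (Y NAND Z) NOR X
w3 = Y XNOR X
w4 = w2 XNOR w3 = ((Y NAND Z) NOR X) XNOR (Y XNOR X)
w5 = Z NAND w4 = Z NAND (((Y NAND Z) NOR X) XNOR (Y XNOR X))
w6 = Y NOR w5 = Y NOR (Z NAND (((Y NAND Z) NOR X) XNOR (Y XNOR X)))

Y NOR (Z NAND (((Y NAND Z) NOR X) XNOR (Y XNOR X)))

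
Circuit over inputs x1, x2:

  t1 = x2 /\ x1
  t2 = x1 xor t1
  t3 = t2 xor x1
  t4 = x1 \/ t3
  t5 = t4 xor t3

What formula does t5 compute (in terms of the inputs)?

t1 = x2 /\ x1
t2 = x1 xor t1 = x1 xor (x2 /\ x1)
t3 = t2 xor x1 = (x1 xor (x2 /\ x1)) xor x1
t4 = x1 \/ t3 = x1 \/ ((x1 xor (x2 /\ x1)) xor x1)
t5 = t4 xor t3 = (x1 \/ ((x1 xor (x2 /\ x1)) xor x1)) xor ((x1 xor (x2 /\ x1)) xor x1)

(x1 \/ ((x1 xor (x2 /\ x1)) xor x1)) xor ((x1 xor (x2 /\ x1)) xor x1)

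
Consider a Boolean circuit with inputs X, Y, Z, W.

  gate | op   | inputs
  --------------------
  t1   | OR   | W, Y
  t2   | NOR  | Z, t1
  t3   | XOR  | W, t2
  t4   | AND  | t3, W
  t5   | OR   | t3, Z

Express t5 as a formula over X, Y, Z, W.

(W XOR (Z NOR (W OR Y))) OR Z

t1 = W OR Y
t2 = Z NOR t1 = Z NOR (W OR Y)
t3 = W XOR t2 = W XOR (Z NOR (W OR Y))
t5 = t3 OR Z = (W XOR (Z NOR (W OR Y))) OR Z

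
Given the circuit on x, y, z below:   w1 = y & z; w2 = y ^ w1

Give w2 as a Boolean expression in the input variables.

y ^ (y & z)

w1 = y & z
w2 = y ^ w1 = y ^ (y & z)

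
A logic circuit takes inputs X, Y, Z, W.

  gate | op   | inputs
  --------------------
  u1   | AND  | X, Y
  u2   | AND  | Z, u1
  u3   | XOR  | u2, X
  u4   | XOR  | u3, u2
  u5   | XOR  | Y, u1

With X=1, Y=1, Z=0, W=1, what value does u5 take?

u1 = 1 AND 1 = 1
u5 = 1 XOR 1 = 0

0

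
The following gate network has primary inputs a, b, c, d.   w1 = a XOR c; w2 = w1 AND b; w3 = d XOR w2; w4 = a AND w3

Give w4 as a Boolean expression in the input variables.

w1 = a XOR c
w2 = w1 AND b = (a XOR c) AND b
w3 = d XOR w2 = d XOR ((a XOR c) AND b)
w4 = a AND w3 = a AND (d XOR ((a XOR c) AND b))

a AND (d XOR ((a XOR c) AND b))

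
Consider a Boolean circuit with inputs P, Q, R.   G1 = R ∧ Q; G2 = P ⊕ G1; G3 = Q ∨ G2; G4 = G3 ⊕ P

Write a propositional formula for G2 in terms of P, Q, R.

G1 = R ∧ Q
G2 = P ⊕ G1 = P ⊕ (R ∧ Q)

P ⊕ (R ∧ Q)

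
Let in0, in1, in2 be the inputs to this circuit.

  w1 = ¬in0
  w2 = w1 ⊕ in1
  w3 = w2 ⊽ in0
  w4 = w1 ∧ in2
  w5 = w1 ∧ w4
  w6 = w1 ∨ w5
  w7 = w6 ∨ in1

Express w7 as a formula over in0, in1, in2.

w1 = ¬in0
w4 = w1 ∧ in2 = ¬in0 ∧ in2
w5 = w1 ∧ w4 = ¬in0 ∧ (¬in0 ∧ in2)
w6 = w1 ∨ w5 = ¬in0 ∨ (¬in0 ∧ (¬in0 ∧ in2))
w7 = w6 ∨ in1 = (¬in0 ∨ (¬in0 ∧ (¬in0 ∧ in2))) ∨ in1

(¬in0 ∨ (¬in0 ∧ (¬in0 ∧ in2))) ∨ in1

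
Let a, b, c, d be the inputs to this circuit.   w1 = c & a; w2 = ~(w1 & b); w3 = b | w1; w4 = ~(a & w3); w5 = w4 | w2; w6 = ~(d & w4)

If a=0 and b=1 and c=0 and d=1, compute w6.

w1 = 0 & 0 = 0
w3 = 1 | 0 = 1
w4 = ~(0 & 1) = 1
w6 = ~(1 & 1) = 0

0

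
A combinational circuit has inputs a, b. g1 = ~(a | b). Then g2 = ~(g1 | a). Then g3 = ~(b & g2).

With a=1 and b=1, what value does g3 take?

g1 = ~(1 | 1) = 0
g2 = ~(0 | 1) = 0
g3 = ~(1 & 0) = 1

1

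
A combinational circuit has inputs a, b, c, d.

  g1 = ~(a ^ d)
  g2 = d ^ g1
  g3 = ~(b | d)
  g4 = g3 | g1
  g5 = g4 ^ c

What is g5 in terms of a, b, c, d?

((~(b | d)) | (~(a ^ d))) ^ c

g1 = ~(a ^ d)
g3 = ~(b | d)
g4 = g3 | g1 = (~(b | d)) | (~(a ^ d))
g5 = g4 ^ c = ((~(b | d)) | (~(a ^ d))) ^ c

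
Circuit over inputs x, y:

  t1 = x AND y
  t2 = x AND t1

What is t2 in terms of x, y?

x AND (x AND y)

t1 = x AND y
t2 = x AND t1 = x AND (x AND y)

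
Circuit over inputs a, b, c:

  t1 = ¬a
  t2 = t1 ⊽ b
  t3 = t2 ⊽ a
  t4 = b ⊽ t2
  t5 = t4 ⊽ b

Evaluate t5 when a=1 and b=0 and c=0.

t1 = ¬1 = 0
t2 = 0 ⊽ 0 = 1
t4 = 0 ⊽ 1 = 0
t5 = 0 ⊽ 0 = 1

1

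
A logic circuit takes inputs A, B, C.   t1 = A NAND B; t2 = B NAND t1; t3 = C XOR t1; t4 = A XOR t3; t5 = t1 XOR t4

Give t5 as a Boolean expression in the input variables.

t1 = A NAND B
t3 = C XOR t1 = C XOR (A NAND B)
t4 = A XOR t3 = A XOR (C XOR (A NAND B))
t5 = t1 XOR t4 = (A NAND B) XOR (A XOR (C XOR (A NAND B)))

(A NAND B) XOR (A XOR (C XOR (A NAND B)))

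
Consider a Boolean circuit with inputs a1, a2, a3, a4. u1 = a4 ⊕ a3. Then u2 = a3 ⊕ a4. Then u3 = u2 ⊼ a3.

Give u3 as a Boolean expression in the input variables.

u2 = a3 ⊕ a4
u3 = u2 ⊼ a3 = (a3 ⊕ a4) ⊼ a3

(a3 ⊕ a4) ⊼ a3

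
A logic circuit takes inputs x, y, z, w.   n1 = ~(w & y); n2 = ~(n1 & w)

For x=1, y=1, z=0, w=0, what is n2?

1

n1 = ~(0 & 1) = 1
n2 = ~(1 & 0) = 1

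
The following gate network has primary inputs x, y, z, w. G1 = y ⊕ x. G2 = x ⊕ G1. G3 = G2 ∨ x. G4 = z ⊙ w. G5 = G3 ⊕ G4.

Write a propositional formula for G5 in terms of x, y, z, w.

((x ⊕ (y ⊕ x)) ∨ x) ⊕ (z ⊙ w)

G1 = y ⊕ x
G2 = x ⊕ G1 = x ⊕ (y ⊕ x)
G3 = G2 ∨ x = (x ⊕ (y ⊕ x)) ∨ x
G4 = z ⊙ w
G5 = G3 ⊕ G4 = ((x ⊕ (y ⊕ x)) ∨ x) ⊕ (z ⊙ w)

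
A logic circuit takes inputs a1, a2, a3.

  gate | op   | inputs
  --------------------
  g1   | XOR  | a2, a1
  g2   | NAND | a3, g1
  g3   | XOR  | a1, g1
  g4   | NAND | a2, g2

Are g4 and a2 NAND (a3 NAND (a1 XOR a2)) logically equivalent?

Yes

g1 = a2 XOR a1
g2 = a3 NAND g1 = a3 NAND (a2 XOR a1)
g4 = a2 NAND g2 = a2 NAND (a3 NAND (a2 XOR a1))
At a1=0, a2=1, a3=0: circuit gives 0, formula gives 0.
At a1=0, a2=0, a3=0: circuit gives 1, formula gives 1.
Agrees on all 8 inputs.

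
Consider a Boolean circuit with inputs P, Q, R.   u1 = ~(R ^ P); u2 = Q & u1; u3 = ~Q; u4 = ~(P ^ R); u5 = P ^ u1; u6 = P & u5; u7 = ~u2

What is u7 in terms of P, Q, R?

~(Q & (~(R ^ P)))

u1 = ~(R ^ P)
u2 = Q & u1 = Q & (~(R ^ P))
u7 = ~u2 = ~(Q & (~(R ^ P)))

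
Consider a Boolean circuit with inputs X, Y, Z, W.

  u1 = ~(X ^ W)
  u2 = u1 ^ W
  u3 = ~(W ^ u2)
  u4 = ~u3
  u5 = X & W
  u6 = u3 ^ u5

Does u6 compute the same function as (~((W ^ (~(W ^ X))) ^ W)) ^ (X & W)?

u1 = ~(X ^ W)
u2 = u1 ^ W = (~(X ^ W)) ^ W
u3 = ~(W ^ u2) = ~(W ^ ((~(X ^ W)) ^ W))
u5 = X & W
u6 = u3 ^ u5 = (~(W ^ ((~(X ^ W)) ^ W))) ^ (X & W)
At X=0, Y=0, Z=0, W=0: circuit gives 0, formula gives 0.
At X=0, Y=0, Z=0, W=1: circuit gives 1, formula gives 1.
Agrees on all 16 inputs.

Yes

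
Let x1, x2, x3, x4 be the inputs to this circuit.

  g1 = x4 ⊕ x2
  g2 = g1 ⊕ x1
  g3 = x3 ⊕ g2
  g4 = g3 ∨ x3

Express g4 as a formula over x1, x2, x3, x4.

(x3 ⊕ ((x4 ⊕ x2) ⊕ x1)) ∨ x3

g1 = x4 ⊕ x2
g2 = g1 ⊕ x1 = (x4 ⊕ x2) ⊕ x1
g3 = x3 ⊕ g2 = x3 ⊕ ((x4 ⊕ x2) ⊕ x1)
g4 = g3 ∨ x3 = (x3 ⊕ ((x4 ⊕ x2) ⊕ x1)) ∨ x3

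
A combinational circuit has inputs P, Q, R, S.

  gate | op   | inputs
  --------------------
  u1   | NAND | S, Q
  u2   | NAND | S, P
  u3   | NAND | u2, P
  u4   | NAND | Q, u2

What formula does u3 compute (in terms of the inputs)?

(S NAND P) NAND P

u2 = S NAND P
u3 = u2 NAND P = (S NAND P) NAND P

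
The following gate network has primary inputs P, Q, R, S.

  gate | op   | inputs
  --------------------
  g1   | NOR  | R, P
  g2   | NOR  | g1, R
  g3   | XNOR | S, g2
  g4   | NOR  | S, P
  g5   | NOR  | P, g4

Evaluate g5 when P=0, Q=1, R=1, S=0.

0

g4 = 0 NOR 0 = 1
g5 = 0 NOR 1 = 0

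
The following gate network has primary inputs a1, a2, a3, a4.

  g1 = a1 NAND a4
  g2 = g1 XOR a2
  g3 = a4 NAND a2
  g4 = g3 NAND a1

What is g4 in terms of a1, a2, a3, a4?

g3 = a4 NAND a2
g4 = g3 NAND a1 = (a4 NAND a2) NAND a1

(a4 NAND a2) NAND a1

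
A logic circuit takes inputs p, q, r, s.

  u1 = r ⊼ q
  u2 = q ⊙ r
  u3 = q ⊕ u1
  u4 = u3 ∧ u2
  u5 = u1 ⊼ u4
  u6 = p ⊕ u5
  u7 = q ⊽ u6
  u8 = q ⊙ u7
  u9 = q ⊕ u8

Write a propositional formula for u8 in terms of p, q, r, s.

q ⊙ (q ⊽ (p ⊕ ((r ⊼ q) ⊼ ((q ⊕ (r ⊼ q)) ∧ (q ⊙ r)))))

u1 = r ⊼ q
u2 = q ⊙ r
u3 = q ⊕ u1 = q ⊕ (r ⊼ q)
u4 = u3 ∧ u2 = (q ⊕ (r ⊼ q)) ∧ (q ⊙ r)
u5 = u1 ⊼ u4 = (r ⊼ q) ⊼ ((q ⊕ (r ⊼ q)) ∧ (q ⊙ r))
u6 = p ⊕ u5 = p ⊕ ((r ⊼ q) ⊼ ((q ⊕ (r ⊼ q)) ∧ (q ⊙ r)))
u7 = q ⊽ u6 = q ⊽ (p ⊕ ((r ⊼ q) ⊼ ((q ⊕ (r ⊼ q)) ∧ (q ⊙ r))))
u8 = q ⊙ u7 = q ⊙ (q ⊽ (p ⊕ ((r ⊼ q) ⊼ ((q ⊕ (r ⊼ q)) ∧ (q ⊙ r)))))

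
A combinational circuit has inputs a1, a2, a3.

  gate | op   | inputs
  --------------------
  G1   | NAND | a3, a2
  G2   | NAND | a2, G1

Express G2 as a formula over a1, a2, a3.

a2 NAND (a3 NAND a2)

G1 = a3 NAND a2
G2 = a2 NAND G1 = a2 NAND (a3 NAND a2)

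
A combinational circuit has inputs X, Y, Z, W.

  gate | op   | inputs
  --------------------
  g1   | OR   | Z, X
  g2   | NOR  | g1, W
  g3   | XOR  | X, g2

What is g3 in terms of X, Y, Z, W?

g1 = Z OR X
g2 = g1 NOR W = (Z OR X) NOR W
g3 = X XOR g2 = X XOR ((Z OR X) NOR W)

X XOR ((Z OR X) NOR W)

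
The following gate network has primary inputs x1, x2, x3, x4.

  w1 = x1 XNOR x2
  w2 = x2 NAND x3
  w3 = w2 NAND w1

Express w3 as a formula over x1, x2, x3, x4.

w1 = x1 XNOR x2
w2 = x2 NAND x3
w3 = w2 NAND w1 = (x2 NAND x3) NAND (x1 XNOR x2)

(x2 NAND x3) NAND (x1 XNOR x2)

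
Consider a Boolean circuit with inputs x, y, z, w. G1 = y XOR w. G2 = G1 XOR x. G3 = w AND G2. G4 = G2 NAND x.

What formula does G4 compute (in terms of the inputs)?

G1 = y XOR w
G2 = G1 XOR x = (y XOR w) XOR x
G4 = G2 NAND x = ((y XOR w) XOR x) NAND x

((y XOR w) XOR x) NAND x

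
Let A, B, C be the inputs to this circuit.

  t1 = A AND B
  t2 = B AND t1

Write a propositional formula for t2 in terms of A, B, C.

B AND (A AND B)

t1 = A AND B
t2 = B AND t1 = B AND (A AND B)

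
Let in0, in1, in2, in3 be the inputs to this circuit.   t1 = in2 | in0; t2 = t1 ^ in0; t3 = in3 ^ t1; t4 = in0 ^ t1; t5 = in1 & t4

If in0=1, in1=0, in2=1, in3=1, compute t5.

0

t1 = 1 | 1 = 1
t4 = 1 ^ 1 = 0
t5 = 0 & 0 = 0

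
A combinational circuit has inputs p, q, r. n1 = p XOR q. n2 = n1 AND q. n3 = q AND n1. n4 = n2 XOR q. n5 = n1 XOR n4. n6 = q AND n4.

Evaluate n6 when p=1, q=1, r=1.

n1 = 1 XOR 1 = 0
n2 = 0 AND 1 = 0
n4 = 0 XOR 1 = 1
n6 = 1 AND 1 = 1

1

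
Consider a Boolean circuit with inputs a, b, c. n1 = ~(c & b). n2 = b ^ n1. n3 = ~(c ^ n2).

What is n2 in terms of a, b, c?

b ^ (~(c & b))

n1 = ~(c & b)
n2 = b ^ n1 = b ^ (~(c & b))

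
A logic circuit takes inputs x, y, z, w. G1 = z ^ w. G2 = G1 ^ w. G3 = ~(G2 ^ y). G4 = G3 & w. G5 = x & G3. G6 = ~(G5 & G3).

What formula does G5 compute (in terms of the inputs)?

G1 = z ^ w
G2 = G1 ^ w = (z ^ w) ^ w
G3 = ~(G2 ^ y) = ~(((z ^ w) ^ w) ^ y)
G5 = x & G3 = x & (~(((z ^ w) ^ w) ^ y))

x & (~(((z ^ w) ^ w) ^ y))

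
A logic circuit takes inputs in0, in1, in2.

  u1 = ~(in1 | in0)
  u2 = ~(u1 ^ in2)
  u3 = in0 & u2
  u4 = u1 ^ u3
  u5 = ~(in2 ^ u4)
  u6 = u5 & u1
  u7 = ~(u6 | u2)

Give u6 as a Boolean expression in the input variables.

(~(in2 ^ ((~(in1 | in0)) ^ (in0 & (~((~(in1 | in0)) ^ in2)))))) & (~(in1 | in0))

u1 = ~(in1 | in0)
u2 = ~(u1 ^ in2) = ~((~(in1 | in0)) ^ in2)
u3 = in0 & u2 = in0 & (~((~(in1 | in0)) ^ in2))
u4 = u1 ^ u3 = (~(in1 | in0)) ^ (in0 & (~((~(in1 | in0)) ^ in2)))
u5 = ~(in2 ^ u4) = ~(in2 ^ ((~(in1 | in0)) ^ (in0 & (~((~(in1 | in0)) ^ in2)))))
u6 = u5 & u1 = (~(in2 ^ ((~(in1 | in0)) ^ (in0 & (~((~(in1 | in0)) ^ in2)))))) & (~(in1 | in0))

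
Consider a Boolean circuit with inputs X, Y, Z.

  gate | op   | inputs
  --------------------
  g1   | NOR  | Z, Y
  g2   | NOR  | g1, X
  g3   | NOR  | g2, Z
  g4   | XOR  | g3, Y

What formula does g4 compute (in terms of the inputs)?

(((Z NOR Y) NOR X) NOR Z) XOR Y

g1 = Z NOR Y
g2 = g1 NOR X = (Z NOR Y) NOR X
g3 = g2 NOR Z = ((Z NOR Y) NOR X) NOR Z
g4 = g3 XOR Y = (((Z NOR Y) NOR X) NOR Z) XOR Y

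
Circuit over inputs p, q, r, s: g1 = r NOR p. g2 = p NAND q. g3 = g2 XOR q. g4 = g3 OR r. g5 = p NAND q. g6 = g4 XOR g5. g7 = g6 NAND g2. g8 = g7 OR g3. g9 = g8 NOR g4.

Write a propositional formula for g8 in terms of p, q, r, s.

g2 = p NAND q
g3 = g2 XOR q = (p NAND q) XOR q
g4 = g3 OR r = ((p NAND q) XOR q) OR r
g5 = p NAND q
g6 = g4 XOR g5 = (((p NAND q) XOR q) OR r) XOR (p NAND q)
g7 = g6 NAND g2 = ((((p NAND q) XOR q) OR r) XOR (p NAND q)) NAND (p NAND q)
g8 = g7 OR g3 = (((((p NAND q) XOR q) OR r) XOR (p NAND q)) NAND (p NAND q)) OR ((p NAND q) XOR q)

(((((p NAND q) XOR q) OR r) XOR (p NAND q)) NAND (p NAND q)) OR ((p NAND q) XOR q)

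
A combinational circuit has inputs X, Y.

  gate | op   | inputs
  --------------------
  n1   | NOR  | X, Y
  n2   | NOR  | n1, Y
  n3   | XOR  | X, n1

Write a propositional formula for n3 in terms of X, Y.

X XOR (X NOR Y)

n1 = X NOR Y
n3 = X XOR n1 = X XOR (X NOR Y)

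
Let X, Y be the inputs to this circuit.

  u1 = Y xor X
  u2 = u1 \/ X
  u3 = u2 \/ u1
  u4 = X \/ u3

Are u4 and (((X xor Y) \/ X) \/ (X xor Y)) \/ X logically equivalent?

Yes

u1 = Y xor X
u2 = u1 \/ X = (Y xor X) \/ X
u3 = u2 \/ u1 = ((Y xor X) \/ X) \/ (Y xor X)
u4 = X \/ u3 = X \/ (((Y xor X) \/ X) \/ (Y xor X))
At X=0, Y=0: circuit gives 0, formula gives 0.
At X=0, Y=1: circuit gives 1, formula gives 1.
Agrees on all 4 inputs.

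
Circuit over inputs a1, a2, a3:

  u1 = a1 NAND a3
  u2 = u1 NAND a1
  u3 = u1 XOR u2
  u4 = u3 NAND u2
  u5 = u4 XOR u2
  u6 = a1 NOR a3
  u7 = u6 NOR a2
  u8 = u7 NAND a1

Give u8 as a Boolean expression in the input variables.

u6 = a1 NOR a3
u7 = u6 NOR a2 = (a1 NOR a3) NOR a2
u8 = u7 NAND a1 = ((a1 NOR a3) NOR a2) NAND a1

((a1 NOR a3) NOR a2) NAND a1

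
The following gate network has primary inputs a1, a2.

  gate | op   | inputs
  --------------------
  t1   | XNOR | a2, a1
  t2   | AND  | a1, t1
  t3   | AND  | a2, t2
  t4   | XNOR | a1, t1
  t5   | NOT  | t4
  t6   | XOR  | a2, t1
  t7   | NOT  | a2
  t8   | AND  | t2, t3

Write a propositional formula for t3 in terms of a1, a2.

t1 = a2 XNOR a1
t2 = a1 AND t1 = a1 AND (a2 XNOR a1)
t3 = a2 AND t2 = a2 AND (a1 AND (a2 XNOR a1))

a2 AND (a1 AND (a2 XNOR a1))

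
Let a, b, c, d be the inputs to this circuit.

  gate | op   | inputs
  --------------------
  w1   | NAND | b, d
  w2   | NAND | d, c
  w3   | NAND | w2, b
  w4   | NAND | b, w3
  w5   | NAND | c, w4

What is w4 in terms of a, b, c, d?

b NAND ((d NAND c) NAND b)

w2 = d NAND c
w3 = w2 NAND b = (d NAND c) NAND b
w4 = b NAND w3 = b NAND ((d NAND c) NAND b)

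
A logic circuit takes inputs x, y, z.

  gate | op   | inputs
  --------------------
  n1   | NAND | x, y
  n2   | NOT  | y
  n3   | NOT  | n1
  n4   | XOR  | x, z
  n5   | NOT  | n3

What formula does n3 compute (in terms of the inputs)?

n1 = x NAND y
n3 = NOT n1 = NOT (x NAND y)

NOT (x NAND y)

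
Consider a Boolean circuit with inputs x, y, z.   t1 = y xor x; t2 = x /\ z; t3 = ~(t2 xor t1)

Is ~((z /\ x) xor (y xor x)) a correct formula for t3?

Yes

t1 = y xor x
t2 = x /\ z
t3 = ~(t2 xor t1) = ~((x /\ z) xor (y xor x))
At x=0, y=1, z=0: circuit gives 0, formula gives 0.
At x=0, y=0, z=0: circuit gives 1, formula gives 1.
Agrees on all 8 inputs.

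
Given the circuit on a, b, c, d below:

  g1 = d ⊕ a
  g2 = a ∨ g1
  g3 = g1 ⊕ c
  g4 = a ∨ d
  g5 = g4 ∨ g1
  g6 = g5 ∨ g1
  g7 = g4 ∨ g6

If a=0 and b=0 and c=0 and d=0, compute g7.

g1 = 0 ⊕ 0 = 0
g4 = 0 ∨ 0 = 0
g5 = 0 ∨ 0 = 0
g6 = 0 ∨ 0 = 0
g7 = 0 ∨ 0 = 0

0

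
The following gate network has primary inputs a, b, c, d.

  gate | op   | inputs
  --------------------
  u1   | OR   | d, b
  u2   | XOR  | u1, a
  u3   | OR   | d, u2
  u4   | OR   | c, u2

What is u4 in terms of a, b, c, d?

u1 = d OR b
u2 = u1 XOR a = (d OR b) XOR a
u4 = c OR u2 = c OR ((d OR b) XOR a)

c OR ((d OR b) XOR a)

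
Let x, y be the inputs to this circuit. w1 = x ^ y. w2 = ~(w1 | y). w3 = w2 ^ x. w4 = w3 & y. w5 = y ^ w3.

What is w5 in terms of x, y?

w1 = x ^ y
w2 = ~(w1 | y) = ~((x ^ y) | y)
w3 = w2 ^ x = (~((x ^ y) | y)) ^ x
w5 = y ^ w3 = y ^ ((~((x ^ y) | y)) ^ x)

y ^ ((~((x ^ y) | y)) ^ x)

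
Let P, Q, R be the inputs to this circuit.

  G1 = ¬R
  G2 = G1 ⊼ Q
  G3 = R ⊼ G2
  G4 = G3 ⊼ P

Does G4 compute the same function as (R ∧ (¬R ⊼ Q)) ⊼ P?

No

G1 = ¬R
G2 = G1 ⊼ Q = ¬R ⊼ Q
G3 = R ⊼ G2 = R ⊼ (¬R ⊼ Q)
G4 = G3 ⊼ P = (R ⊼ (¬R ⊼ Q)) ⊼ P
At P=1, Q=0, R=0: circuit gives 0, formula gives 1.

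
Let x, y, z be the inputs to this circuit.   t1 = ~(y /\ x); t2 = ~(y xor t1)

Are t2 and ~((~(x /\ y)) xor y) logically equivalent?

t1 = ~(y /\ x)
t2 = ~(y xor t1) = ~(y xor (~(y /\ x)))
At x=0, y=0, z=0: circuit gives 0, formula gives 0.
At x=0, y=1, z=0: circuit gives 1, formula gives 1.
Agrees on all 8 inputs.

Yes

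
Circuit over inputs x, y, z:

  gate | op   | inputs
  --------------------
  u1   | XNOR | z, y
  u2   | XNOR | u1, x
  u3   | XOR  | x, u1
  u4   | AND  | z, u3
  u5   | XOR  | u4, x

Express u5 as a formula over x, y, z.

(z AND (x XOR (z XNOR y))) XOR x

u1 = z XNOR y
u3 = x XOR u1 = x XOR (z XNOR y)
u4 = z AND u3 = z AND (x XOR (z XNOR y))
u5 = u4 XOR x = (z AND (x XOR (z XNOR y))) XOR x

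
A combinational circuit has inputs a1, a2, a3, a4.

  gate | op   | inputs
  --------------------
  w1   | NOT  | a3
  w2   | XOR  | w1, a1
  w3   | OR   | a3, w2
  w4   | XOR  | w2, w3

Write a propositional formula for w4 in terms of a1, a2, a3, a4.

(NOT a3 XOR a1) XOR (a3 OR (NOT a3 XOR a1))

w1 = NOT a3
w2 = w1 XOR a1 = NOT a3 XOR a1
w3 = a3 OR w2 = a3 OR (NOT a3 XOR a1)
w4 = w2 XOR w3 = (NOT a3 XOR a1) XOR (a3 OR (NOT a3 XOR a1))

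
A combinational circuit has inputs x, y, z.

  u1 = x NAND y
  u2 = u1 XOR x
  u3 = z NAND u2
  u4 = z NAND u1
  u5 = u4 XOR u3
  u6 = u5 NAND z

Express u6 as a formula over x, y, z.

u1 = x NAND y
u2 = u1 XOR x = (x NAND y) XOR x
u3 = z NAND u2 = z NAND ((x NAND y) XOR x)
u4 = z NAND u1 = z NAND (x NAND y)
u5 = u4 XOR u3 = (z NAND (x NAND y)) XOR (z NAND ((x NAND y) XOR x))
u6 = u5 NAND z = ((z NAND (x NAND y)) XOR (z NAND ((x NAND y) XOR x))) NAND z

((z NAND (x NAND y)) XOR (z NAND ((x NAND y) XOR x))) NAND z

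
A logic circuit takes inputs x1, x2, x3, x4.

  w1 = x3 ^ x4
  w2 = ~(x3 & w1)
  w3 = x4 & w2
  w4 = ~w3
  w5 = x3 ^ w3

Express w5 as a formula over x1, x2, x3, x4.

w1 = x3 ^ x4
w2 = ~(x3 & w1) = ~(x3 & (x3 ^ x4))
w3 = x4 & w2 = x4 & (~(x3 & (x3 ^ x4)))
w5 = x3 ^ w3 = x3 ^ (x4 & (~(x3 & (x3 ^ x4))))

x3 ^ (x4 & (~(x3 & (x3 ^ x4))))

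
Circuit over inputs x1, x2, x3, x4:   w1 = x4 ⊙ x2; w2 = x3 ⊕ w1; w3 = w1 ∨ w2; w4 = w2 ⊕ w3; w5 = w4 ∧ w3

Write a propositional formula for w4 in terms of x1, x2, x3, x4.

(x3 ⊕ (x4 ⊙ x2)) ⊕ ((x4 ⊙ x2) ∨ (x3 ⊕ (x4 ⊙ x2)))

w1 = x4 ⊙ x2
w2 = x3 ⊕ w1 = x3 ⊕ (x4 ⊙ x2)
w3 = w1 ∨ w2 = (x4 ⊙ x2) ∨ (x3 ⊕ (x4 ⊙ x2))
w4 = w2 ⊕ w3 = (x3 ⊕ (x4 ⊙ x2)) ⊕ ((x4 ⊙ x2) ∨ (x3 ⊕ (x4 ⊙ x2)))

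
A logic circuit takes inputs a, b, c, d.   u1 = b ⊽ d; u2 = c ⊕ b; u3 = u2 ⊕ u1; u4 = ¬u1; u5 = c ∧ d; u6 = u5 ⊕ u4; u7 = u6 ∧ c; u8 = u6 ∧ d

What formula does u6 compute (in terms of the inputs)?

u1 = b ⊽ d
u4 = ¬u1 = ¬(b ⊽ d)
u5 = c ∧ d
u6 = u5 ⊕ u4 = (c ∧ d) ⊕ ¬(b ⊽ d)

(c ∧ d) ⊕ ¬(b ⊽ d)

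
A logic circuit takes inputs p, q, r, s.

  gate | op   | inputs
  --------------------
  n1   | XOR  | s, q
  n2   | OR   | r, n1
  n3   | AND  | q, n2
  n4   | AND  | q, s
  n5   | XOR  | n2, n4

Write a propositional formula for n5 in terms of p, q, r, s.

(r OR (s XOR q)) XOR (q AND s)

n1 = s XOR q
n2 = r OR n1 = r OR (s XOR q)
n4 = q AND s
n5 = n2 XOR n4 = (r OR (s XOR q)) XOR (q AND s)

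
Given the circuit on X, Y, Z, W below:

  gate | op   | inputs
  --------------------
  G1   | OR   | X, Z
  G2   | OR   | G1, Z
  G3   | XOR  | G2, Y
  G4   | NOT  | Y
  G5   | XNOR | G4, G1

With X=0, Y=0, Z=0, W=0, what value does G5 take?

G1 = 0 OR 0 = 0
G4 = NOT 0 = 1
G5 = 1 XNOR 0 = 0

0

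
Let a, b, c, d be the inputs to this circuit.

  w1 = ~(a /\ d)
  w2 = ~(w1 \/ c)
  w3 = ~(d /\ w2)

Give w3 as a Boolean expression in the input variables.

~(d /\ (~((~(a /\ d)) \/ c)))

w1 = ~(a /\ d)
w2 = ~(w1 \/ c) = ~((~(a /\ d)) \/ c)
w3 = ~(d /\ w2) = ~(d /\ (~((~(a /\ d)) \/ c)))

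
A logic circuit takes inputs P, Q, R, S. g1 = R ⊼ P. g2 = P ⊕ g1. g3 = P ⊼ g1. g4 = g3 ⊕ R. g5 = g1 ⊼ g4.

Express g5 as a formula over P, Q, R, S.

(R ⊼ P) ⊼ ((P ⊼ (R ⊼ P)) ⊕ R)

g1 = R ⊼ P
g3 = P ⊼ g1 = P ⊼ (R ⊼ P)
g4 = g3 ⊕ R = (P ⊼ (R ⊼ P)) ⊕ R
g5 = g1 ⊼ g4 = (R ⊼ P) ⊼ ((P ⊼ (R ⊼ P)) ⊕ R)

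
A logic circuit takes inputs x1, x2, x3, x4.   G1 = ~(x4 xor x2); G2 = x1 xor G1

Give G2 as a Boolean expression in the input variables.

G1 = ~(x4 xor x2)
G2 = x1 xor G1 = x1 xor (~(x4 xor x2))

x1 xor (~(x4 xor x2))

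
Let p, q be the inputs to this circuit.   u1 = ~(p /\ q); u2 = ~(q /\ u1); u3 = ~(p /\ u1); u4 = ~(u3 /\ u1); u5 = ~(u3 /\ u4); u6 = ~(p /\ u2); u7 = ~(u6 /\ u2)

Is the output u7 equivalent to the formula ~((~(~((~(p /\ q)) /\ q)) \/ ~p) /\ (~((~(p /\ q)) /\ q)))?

Yes

u1 = ~(p /\ q)
u2 = ~(q /\ u1) = ~(q /\ (~(p /\ q)))
u6 = ~(p /\ u2) = ~(p /\ (~(q /\ (~(p /\ q)))))
u7 = ~(u6 /\ u2) = ~((~(p /\ (~(q /\ (~(p /\ q)))))) /\ (~(q /\ (~(p /\ q)))))
At p=0, q=0: circuit gives 0, formula gives 0.
At p=0, q=1: circuit gives 1, formula gives 1.
Agrees on all 4 inputs.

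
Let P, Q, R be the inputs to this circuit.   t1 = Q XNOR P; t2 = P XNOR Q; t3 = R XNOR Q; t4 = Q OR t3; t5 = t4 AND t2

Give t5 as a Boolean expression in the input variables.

(Q OR (R XNOR Q)) AND (P XNOR Q)

t2 = P XNOR Q
t3 = R XNOR Q
t4 = Q OR t3 = Q OR (R XNOR Q)
t5 = t4 AND t2 = (Q OR (R XNOR Q)) AND (P XNOR Q)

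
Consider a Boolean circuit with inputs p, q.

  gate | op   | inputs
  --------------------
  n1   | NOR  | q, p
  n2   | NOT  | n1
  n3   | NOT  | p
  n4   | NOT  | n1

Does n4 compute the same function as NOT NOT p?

n1 = q NOR p
n4 = NOT n1 = NOT (q NOR p)
At p=0, q=1: circuit gives 1, formula gives 0.

No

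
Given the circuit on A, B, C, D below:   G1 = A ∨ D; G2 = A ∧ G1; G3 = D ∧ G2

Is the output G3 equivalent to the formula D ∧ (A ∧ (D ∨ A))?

G1 = A ∨ D
G2 = A ∧ G1 = A ∧ (A ∨ D)
G3 = D ∧ G2 = D ∧ (A ∧ (A ∨ D))
At A=0, B=0, C=0, D=0: circuit gives 0, formula gives 0.
At A=1, B=0, C=0, D=1: circuit gives 1, formula gives 1.
Agrees on all 16 inputs.

Yes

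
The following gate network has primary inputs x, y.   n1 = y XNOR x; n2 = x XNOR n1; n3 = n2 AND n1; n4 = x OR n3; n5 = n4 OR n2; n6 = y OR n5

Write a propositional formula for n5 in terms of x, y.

n1 = y XNOR x
n2 = x XNOR n1 = x XNOR (y XNOR x)
n3 = n2 AND n1 = (x XNOR (y XNOR x)) AND (y XNOR x)
n4 = x OR n3 = x OR ((x XNOR (y XNOR x)) AND (y XNOR x))
n5 = n4 OR n2 = (x OR ((x XNOR (y XNOR x)) AND (y XNOR x))) OR (x XNOR (y XNOR x))

(x OR ((x XNOR (y XNOR x)) AND (y XNOR x))) OR (x XNOR (y XNOR x))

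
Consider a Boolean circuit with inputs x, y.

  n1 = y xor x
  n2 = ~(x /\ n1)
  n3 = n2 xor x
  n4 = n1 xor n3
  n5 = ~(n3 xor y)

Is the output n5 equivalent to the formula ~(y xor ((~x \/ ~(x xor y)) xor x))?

n1 = y xor x
n2 = ~(x /\ n1) = ~(x /\ (y xor x))
n3 = n2 xor x = (~(x /\ (y xor x))) xor x
n5 = ~(n3 xor y) = ~(((~(x /\ (y xor x))) xor x) xor y)
At x=0, y=0: circuit gives 0, formula gives 0.
At x=0, y=1: circuit gives 1, formula gives 1.
Agrees on all 4 inputs.

Yes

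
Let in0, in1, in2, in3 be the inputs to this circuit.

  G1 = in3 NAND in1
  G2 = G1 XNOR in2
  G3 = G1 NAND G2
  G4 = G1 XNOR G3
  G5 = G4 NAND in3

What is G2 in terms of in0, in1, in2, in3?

G1 = in3 NAND in1
G2 = G1 XNOR in2 = (in3 NAND in1) XNOR in2

(in3 NAND in1) XNOR in2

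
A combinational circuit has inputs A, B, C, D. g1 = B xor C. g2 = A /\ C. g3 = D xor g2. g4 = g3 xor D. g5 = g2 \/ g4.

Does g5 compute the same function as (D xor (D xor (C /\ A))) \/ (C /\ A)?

Yes

g2 = A /\ C
g3 = D xor g2 = D xor (A /\ C)
g4 = g3 xor D = (D xor (A /\ C)) xor D
g5 = g2 \/ g4 = (A /\ C) \/ ((D xor (A /\ C)) xor D)
At A=0, B=0, C=0, D=0: circuit gives 0, formula gives 0.
At A=1, B=0, C=1, D=0: circuit gives 1, formula gives 1.
Agrees on all 16 inputs.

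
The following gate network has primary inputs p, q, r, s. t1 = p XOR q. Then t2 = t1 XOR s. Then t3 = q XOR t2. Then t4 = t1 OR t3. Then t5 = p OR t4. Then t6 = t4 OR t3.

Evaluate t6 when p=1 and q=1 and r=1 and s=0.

t1 = 1 XOR 1 = 0
t2 = 0 XOR 0 = 0
t3 = 1 XOR 0 = 1
t4 = 0 OR 1 = 1
t6 = 1 OR 1 = 1

1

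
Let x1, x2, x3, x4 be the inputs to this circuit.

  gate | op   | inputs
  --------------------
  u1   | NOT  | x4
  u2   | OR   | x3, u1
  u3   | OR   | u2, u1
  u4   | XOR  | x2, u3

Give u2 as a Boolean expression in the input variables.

x3 OR NOT x4

u1 = NOT x4
u2 = x3 OR u1 = x3 OR NOT x4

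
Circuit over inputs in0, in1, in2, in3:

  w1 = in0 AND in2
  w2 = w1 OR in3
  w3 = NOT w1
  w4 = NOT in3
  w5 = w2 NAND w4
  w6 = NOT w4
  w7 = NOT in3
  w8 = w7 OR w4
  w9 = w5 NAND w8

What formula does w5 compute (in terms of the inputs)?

((in0 AND in2) OR in3) NAND NOT in3

w1 = in0 AND in2
w2 = w1 OR in3 = (in0 AND in2) OR in3
w4 = NOT in3
w5 = w2 NAND w4 = ((in0 AND in2) OR in3) NAND NOT in3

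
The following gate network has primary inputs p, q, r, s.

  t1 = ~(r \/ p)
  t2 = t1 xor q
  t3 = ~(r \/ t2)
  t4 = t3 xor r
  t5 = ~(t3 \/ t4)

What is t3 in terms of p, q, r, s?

~(r \/ ((~(r \/ p)) xor q))

t1 = ~(r \/ p)
t2 = t1 xor q = (~(r \/ p)) xor q
t3 = ~(r \/ t2) = ~(r \/ ((~(r \/ p)) xor q))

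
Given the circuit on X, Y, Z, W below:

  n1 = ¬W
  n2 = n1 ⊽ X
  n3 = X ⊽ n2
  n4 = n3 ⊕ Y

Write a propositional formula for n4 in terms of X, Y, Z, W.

(X ⊽ (¬W ⊽ X)) ⊕ Y

n1 = ¬W
n2 = n1 ⊽ X = ¬W ⊽ X
n3 = X ⊽ n2 = X ⊽ (¬W ⊽ X)
n4 = n3 ⊕ Y = (X ⊽ (¬W ⊽ X)) ⊕ Y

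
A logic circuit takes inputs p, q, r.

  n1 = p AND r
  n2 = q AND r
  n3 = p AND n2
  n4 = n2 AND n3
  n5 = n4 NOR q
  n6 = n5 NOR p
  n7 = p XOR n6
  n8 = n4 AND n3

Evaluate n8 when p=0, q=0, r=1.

n2 = 0 AND 1 = 0
n3 = 0 AND 0 = 0
n4 = 0 AND 0 = 0
n8 = 0 AND 0 = 0

0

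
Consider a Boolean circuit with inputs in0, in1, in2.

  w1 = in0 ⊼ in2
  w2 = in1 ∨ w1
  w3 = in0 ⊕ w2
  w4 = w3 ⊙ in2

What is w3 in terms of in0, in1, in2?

in0 ⊕ (in1 ∨ (in0 ⊼ in2))

w1 = in0 ⊼ in2
w2 = in1 ∨ w1 = in1 ∨ (in0 ⊼ in2)
w3 = in0 ⊕ w2 = in0 ⊕ (in1 ∨ (in0 ⊼ in2))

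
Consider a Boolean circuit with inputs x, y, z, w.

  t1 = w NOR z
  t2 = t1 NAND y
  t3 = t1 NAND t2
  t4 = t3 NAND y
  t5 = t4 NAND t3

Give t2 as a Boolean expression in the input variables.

t1 = w NOR z
t2 = t1 NAND y = (w NOR z) NAND y

(w NOR z) NAND y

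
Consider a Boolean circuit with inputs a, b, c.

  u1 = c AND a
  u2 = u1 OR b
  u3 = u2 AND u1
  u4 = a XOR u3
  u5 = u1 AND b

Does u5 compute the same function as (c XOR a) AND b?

No

u1 = c AND a
u5 = u1 AND b = (c AND a) AND b
At a=0, b=1, c=1: circuit gives 0, formula gives 1.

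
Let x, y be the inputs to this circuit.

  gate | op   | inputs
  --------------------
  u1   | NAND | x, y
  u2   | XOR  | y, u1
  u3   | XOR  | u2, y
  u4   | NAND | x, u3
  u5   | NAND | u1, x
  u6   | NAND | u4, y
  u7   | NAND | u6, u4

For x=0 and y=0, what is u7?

0

u1 = 0 NAND 0 = 1
u2 = 0 XOR 1 = 1
u3 = 1 XOR 0 = 1
u4 = 0 NAND 1 = 1
u6 = 1 NAND 0 = 1
u7 = 1 NAND 1 = 0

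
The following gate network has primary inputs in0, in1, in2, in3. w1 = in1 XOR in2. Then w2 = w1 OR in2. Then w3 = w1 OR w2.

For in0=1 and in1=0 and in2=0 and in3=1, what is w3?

0

w1 = 0 XOR 0 = 0
w2 = 0 OR 0 = 0
w3 = 0 OR 0 = 0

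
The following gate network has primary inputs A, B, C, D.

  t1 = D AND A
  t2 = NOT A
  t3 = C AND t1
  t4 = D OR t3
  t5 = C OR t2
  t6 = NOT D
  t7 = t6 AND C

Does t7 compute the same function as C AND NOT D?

t6 = NOT D
t7 = t6 AND C = NOT D AND C
At A=0, B=0, C=0, D=0: circuit gives 0, formula gives 0.
At A=0, B=0, C=1, D=0: circuit gives 1, formula gives 1.
Agrees on all 16 inputs.

Yes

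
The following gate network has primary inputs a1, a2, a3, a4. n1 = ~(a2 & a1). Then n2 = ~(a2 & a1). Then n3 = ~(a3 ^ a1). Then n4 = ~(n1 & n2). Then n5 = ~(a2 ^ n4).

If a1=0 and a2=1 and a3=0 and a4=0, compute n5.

0

n1 = ~(1 & 0) = 1
n2 = ~(1 & 0) = 1
n4 = ~(1 & 1) = 0
n5 = ~(1 ^ 0) = 0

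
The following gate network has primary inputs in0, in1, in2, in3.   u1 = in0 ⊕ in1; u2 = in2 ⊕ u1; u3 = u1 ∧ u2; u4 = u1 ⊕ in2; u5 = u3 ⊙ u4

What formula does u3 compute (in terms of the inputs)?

(in0 ⊕ in1) ∧ (in2 ⊕ (in0 ⊕ in1))

u1 = in0 ⊕ in1
u2 = in2 ⊕ u1 = in2 ⊕ (in0 ⊕ in1)
u3 = u1 ∧ u2 = (in0 ⊕ in1) ∧ (in2 ⊕ (in0 ⊕ in1))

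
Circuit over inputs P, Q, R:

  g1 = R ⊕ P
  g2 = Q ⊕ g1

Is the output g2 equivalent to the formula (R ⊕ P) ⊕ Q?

Yes

g1 = R ⊕ P
g2 = Q ⊕ g1 = Q ⊕ (R ⊕ P)
At P=0, Q=0, R=0: circuit gives 0, formula gives 0.
At P=0, Q=0, R=1: circuit gives 1, formula gives 1.
Agrees on all 8 inputs.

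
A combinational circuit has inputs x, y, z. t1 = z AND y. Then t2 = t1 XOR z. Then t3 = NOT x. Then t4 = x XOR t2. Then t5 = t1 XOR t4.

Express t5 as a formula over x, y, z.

(z AND y) XOR (x XOR ((z AND y) XOR z))

t1 = z AND y
t2 = t1 XOR z = (z AND y) XOR z
t4 = x XOR t2 = x XOR ((z AND y) XOR z)
t5 = t1 XOR t4 = (z AND y) XOR (x XOR ((z AND y) XOR z))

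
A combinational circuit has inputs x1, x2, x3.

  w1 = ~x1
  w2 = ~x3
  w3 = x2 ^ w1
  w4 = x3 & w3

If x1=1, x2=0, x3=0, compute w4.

w1 = ~1 = 0
w3 = 0 ^ 0 = 0
w4 = 0 & 0 = 0

0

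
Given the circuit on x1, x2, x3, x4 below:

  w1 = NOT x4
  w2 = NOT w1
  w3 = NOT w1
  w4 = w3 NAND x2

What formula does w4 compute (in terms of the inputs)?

w1 = NOT x4
w3 = NOT w1 = NOT NOT x4
w4 = w3 NAND x2 = NOT NOT x4 NAND x2

NOT NOT x4 NAND x2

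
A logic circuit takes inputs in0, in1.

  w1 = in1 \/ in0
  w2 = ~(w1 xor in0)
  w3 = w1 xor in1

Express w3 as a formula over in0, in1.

w1 = in1 \/ in0
w3 = w1 xor in1 = (in1 \/ in0) xor in1

(in1 \/ in0) xor in1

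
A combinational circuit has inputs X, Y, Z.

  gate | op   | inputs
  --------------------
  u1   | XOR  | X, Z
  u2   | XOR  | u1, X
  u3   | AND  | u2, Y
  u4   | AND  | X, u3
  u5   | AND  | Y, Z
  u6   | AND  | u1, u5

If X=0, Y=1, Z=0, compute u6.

u1 = 0 XOR 0 = 0
u5 = 1 AND 0 = 0
u6 = 0 AND 0 = 0

0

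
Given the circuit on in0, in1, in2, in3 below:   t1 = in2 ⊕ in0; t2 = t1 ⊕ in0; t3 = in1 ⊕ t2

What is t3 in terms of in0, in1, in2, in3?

t1 = in2 ⊕ in0
t2 = t1 ⊕ in0 = (in2 ⊕ in0) ⊕ in0
t3 = in1 ⊕ t2 = in1 ⊕ ((in2 ⊕ in0) ⊕ in0)

in1 ⊕ ((in2 ⊕ in0) ⊕ in0)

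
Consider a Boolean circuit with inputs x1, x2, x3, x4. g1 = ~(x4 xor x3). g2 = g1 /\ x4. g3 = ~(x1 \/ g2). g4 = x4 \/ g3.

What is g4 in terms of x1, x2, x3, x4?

x4 \/ (~(x1 \/ ((~(x4 xor x3)) /\ x4)))

g1 = ~(x4 xor x3)
g2 = g1 /\ x4 = (~(x4 xor x3)) /\ x4
g3 = ~(x1 \/ g2) = ~(x1 \/ ((~(x4 xor x3)) /\ x4))
g4 = x4 \/ g3 = x4 \/ (~(x1 \/ ((~(x4 xor x3)) /\ x4)))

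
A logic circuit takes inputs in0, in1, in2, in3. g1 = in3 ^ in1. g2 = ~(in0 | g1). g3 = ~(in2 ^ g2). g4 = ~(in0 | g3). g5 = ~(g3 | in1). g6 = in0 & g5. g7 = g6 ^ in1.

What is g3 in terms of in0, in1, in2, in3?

g1 = in3 ^ in1
g2 = ~(in0 | g1) = ~(in0 | (in3 ^ in1))
g3 = ~(in2 ^ g2) = ~(in2 ^ (~(in0 | (in3 ^ in1))))

~(in2 ^ (~(in0 | (in3 ^ in1))))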